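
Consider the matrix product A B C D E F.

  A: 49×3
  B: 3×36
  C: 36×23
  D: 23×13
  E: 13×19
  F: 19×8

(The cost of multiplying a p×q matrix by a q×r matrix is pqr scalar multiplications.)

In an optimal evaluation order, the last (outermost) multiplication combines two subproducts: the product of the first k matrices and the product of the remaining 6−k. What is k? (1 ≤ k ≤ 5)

Adjacent pairs: AB = 49·3·36 = 5292; BC = 3·36·23 = 2484; CD = 36·23·13 = 10764; DE = 23·13·19 = 5681; EF = 13·19·8 = 1976.
Length 3: A..C: k=1: 0+2484+49·3·23=5865; k=2: 5292+0+49·36·23=45864 → min 5865 | B..D: k=2: 0+10764+3·36·13=12168; k=3: 2484+0+3·23·13=3381 → min 3381 | C..E: k=3: 0+5681+36·23·19=21413; k=4: 10764+0+36·13·19=19656 → min 19656 | D..F: k=4: 0+1976+23·13·8=4368; k=5: 5681+0+23·19·8=9177 → min 4368.
Length 4: A..D: k=1: 0+3381+49·3·13=5292; k=2: 5292+10764+49·36·13=38988; k=3: 5865+0+49·23·13=20516 → min 5292 | B..E: k=2: 0+19656+3·36·19=21708; k=3: 2484+5681+3·23·19=9476; k=4: 3381+0+3·13·19=4122 → min 4122 | C..F: k=3: 0+4368+36·23·8=10992; k=4: 10764+1976+36·13·8=16484; k=5: 19656+0+36·19·8=25128 → min 10992.
Length 5: A..E: k=1: 0+4122+49·3·19=6915; k=2: 5292+19656+49·36·19=58464; k=3: 5865+5681+49·23·19=32959; k=4: 5292+0+49·13·19=17395 → min 6915 | B..F: k=2: 0+10992+3·36·8=11856; k=3: 2484+4368+3·23·8=7404; k=4: 3381+1976+3·13·8=5669; k=5: 4122+0+3·19·8=4578 → min 4578.
Top-level splits: k=1: (A..A)·(B..F) → 0+4578+49·3·8 = 5754; k=2: (A..B)·(C..F) → 5292+10992+49·36·8 = 30396; k=3: (A..C)·(D..F) → 5865+4368+49·23·8 = 19249; k=4: (A..D)·(E..F) → 5292+1976+49·13·8 = 12364; k=5: (A..E)·(F..F) → 6915+0+49·19·8 = 14363.
Best split is after A, i.e. k = 1.

1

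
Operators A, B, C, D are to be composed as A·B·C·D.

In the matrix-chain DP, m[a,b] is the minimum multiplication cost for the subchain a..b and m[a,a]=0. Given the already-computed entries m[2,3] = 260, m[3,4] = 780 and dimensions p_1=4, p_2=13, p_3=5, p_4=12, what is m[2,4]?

500

m[2,4] = min over k∈[2,3] of m[2,k]+m[k+1,4]+p_{1}·p_k·p_{4}.
k=2: 0 + 780 + 4·13·12 = 1404; k=3: 260 + 0 + 4·5·12 = 500.
Minimum: 500 at k=3.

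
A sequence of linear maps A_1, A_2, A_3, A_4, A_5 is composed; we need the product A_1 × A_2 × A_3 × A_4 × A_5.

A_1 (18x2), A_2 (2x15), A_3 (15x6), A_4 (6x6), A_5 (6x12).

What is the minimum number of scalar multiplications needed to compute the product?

828

Adjacent pairs: A_1A_2 = 18·2·15 = 540; A_2A_3 = 2·15·6 = 180; A_3A_4 = 15·6·6 = 540; A_4A_5 = 6·6·12 = 432.
Length 3: A_1..A_3: k=1: 0+180+18·2·6=396; k=2: 540+0+18·15·6=2160 → min 396 | A_2..A_4: k=2: 0+540+2·15·6=720; k=3: 180+0+2·6·6=252 → min 252 | A_3..A_5: k=3: 0+432+15·6·12=1512; k=4: 540+0+15·6·12=1620 → min 1512.
Length 4: A_1..A_4: k=1: 0+252+18·2·6=468; k=2: 540+540+18·15·6=2700; k=3: 396+0+18·6·6=1044 → min 468 | A_2..A_5: k=2: 0+1512+2·15·12=1872; k=3: 180+432+2·6·12=756; k=4: 252+0+2·6·12=396 → min 396.
Length 5: A_1..A_5: k=1: 0+396+18·2·12=828; k=2: 540+1512+18·15·12=5292; k=3: 396+432+18·6·12=2124; k=4: 468+0+18·6·12=1764 → min 828.
Optimal order: (A_1 × (((A_2 × A_3) × A_4) × A_5)) with cost 828.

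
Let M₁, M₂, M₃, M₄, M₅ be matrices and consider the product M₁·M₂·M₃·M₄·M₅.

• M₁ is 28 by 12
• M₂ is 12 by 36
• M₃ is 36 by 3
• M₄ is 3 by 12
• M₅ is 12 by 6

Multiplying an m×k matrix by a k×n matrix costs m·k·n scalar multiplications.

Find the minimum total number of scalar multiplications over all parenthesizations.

Adjacent pairs: M₁M₂ = 28·12·36 = 12096; M₂M₃ = 12·36·3 = 1296; M₃M₄ = 36·3·12 = 1296; M₄M₅ = 3·12·6 = 216.
Length 3: M₁..M₃: k=1: 0+1296+28·12·3=2304; k=2: 12096+0+28·36·3=15120 → min 2304 | M₂..M₄: k=2: 0+1296+12·36·12=6480; k=3: 1296+0+12·3·12=1728 → min 1728 | M₃..M₅: k=3: 0+216+36·3·6=864; k=4: 1296+0+36·12·6=3888 → min 864.
Length 4: M₁..M₄: k=1: 0+1728+28·12·12=5760; k=2: 12096+1296+28·36·12=25488; k=3: 2304+0+28·3·12=3312 → min 3312 | M₂..M₅: k=2: 0+864+12·36·6=3456; k=3: 1296+216+12·3·6=1728; k=4: 1728+0+12·12·6=2592 → min 1728.
Length 5: M₁..M₅: k=1: 0+1728+28·12·6=3744; k=2: 12096+864+28·36·6=19008; k=3: 2304+216+28·3·6=3024; k=4: 3312+0+28·12·6=5328 → min 3024.
Optimal order: ((M₁·(M₂·M₃))·(M₄·M₅)) with cost 3024.

3024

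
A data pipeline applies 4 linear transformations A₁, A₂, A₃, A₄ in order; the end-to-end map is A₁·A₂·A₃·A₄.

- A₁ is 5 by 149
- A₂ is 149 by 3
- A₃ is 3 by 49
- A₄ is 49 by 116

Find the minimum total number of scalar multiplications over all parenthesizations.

21027

Adjacent pairs: A₁A₂ = 5·149·3 = 2235; A₂A₃ = 149·3·49 = 21903; A₃A₄ = 3·49·116 = 17052.
Length 3: A₁..A₃: k=1: 0+21903+5·149·49=58408; k=2: 2235+0+5·3·49=2970 → min 2970 | A₂..A₄: k=2: 0+17052+149·3·116=68904; k=3: 21903+0+149·49·116=868819 → min 68904.
Length 4: A₁..A₄: k=1: 0+68904+5·149·116=155324; k=2: 2235+17052+5·3·116=21027; k=3: 2970+0+5·49·116=31390 → min 21027.
Optimal order: ((A₁·A₂)·(A₃·A₄)) with cost 21027.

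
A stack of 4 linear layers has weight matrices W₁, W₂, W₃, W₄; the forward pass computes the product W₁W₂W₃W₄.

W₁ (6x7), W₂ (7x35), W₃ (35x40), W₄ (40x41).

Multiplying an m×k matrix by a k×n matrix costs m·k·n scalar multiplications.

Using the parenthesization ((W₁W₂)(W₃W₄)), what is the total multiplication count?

67480

(W₁W₂): 6×7 by 7×35 → 6×35, cost 6·7·35 = 1470
(W₃W₄): 35×40 by 40×41 → 35×41, cost 35·40·41 = 57400
((W₁W₂)(W₃W₄)): 6×35 by 35×41 → 6×41, cost 6·35·41 = 8610; cumulative 67480
Total: 67480 scalar multiplications.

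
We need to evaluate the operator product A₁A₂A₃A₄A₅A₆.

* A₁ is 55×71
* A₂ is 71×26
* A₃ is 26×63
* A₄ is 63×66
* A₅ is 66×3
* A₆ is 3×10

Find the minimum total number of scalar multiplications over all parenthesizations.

36291

Adjacent pairs: A₁A₂ = 55·71·26 = 101530; A₂A₃ = 71·26·63 = 116298; A₃A₄ = 26·63·66 = 108108; A₄A₅ = 63·66·3 = 12474; A₅A₆ = 66·3·10 = 1980.
Length 3: A₁..A₃: k=1: 0+116298+55·71·63=362313; k=2: 101530+0+55·26·63=191620 → min 191620 | A₂..A₄: k=2: 0+108108+71·26·66=229944; k=3: 116298+0+71·63·66=411516 → min 229944 | A₃..A₅: k=3: 0+12474+26·63·3=17388; k=4: 108108+0+26·66·3=113256 → min 17388 | A₄..A₆: k=4: 0+1980+63·66·10=43560; k=5: 12474+0+63·3·10=14364 → min 14364.
Length 4: A₁..A₄: k=1: 0+229944+55·71·66=487674; k=2: 101530+108108+55·26·66=304018; k=3: 191620+0+55·63·66=420310 → min 304018 | A₂..A₅: k=2: 0+17388+71·26·3=22926; k=3: 116298+12474+71·63·3=142191; k=4: 229944+0+71·66·3=244002 → min 22926 | A₃..A₆: k=3: 0+14364+26·63·10=30744; k=4: 108108+1980+26·66·10=127248; k=5: 17388+0+26·3·10=18168 → min 18168.
Length 5: A₁..A₅: k=1: 0+22926+55·71·3=34641; k=2: 101530+17388+55·26·3=123208; k=3: 191620+12474+55·63·3=214489; k=4: 304018+0+55·66·3=314908 → min 34641 | A₂..A₆: k=2: 0+18168+71·26·10=36628; k=3: 116298+14364+71·63·10=175392; k=4: 229944+1980+71·66·10=278784; k=5: 22926+0+71·3·10=25056 → min 25056.
Length 6: A₁..A₆: k=1: 0+25056+55·71·10=64106; k=2: 101530+18168+55·26·10=133998; k=3: 191620+14364+55·63·10=240634; k=4: 304018+1980+55·66·10=342298; k=5: 34641+0+55·3·10=36291 → min 36291.
Optimal order: ((A₁(A₂(A₃(A₄A₅))))A₆) with cost 36291.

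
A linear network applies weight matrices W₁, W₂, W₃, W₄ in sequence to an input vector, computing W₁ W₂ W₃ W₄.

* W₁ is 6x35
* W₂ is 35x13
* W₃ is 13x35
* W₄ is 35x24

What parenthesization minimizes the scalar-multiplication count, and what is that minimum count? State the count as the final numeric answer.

10500

Adjacent pairs: W₁W₂ = 6·35·13 = 2730; W₂W₃ = 35·13·35 = 15925; W₃W₄ = 13·35·24 = 10920.
Length 3: W₁..W₃: k=1: 0+15925+6·35·35=23275; k=2: 2730+0+6·13·35=5460 → min 5460 | W₂..W₄: k=2: 0+10920+35·13·24=21840; k=3: 15925+0+35·35·24=45325 → min 21840.
Length 4: W₁..W₄: k=1: 0+21840+6·35·24=26880; k=2: 2730+10920+6·13·24=15522; k=3: 5460+0+6·35·24=10500 → min 10500.
Optimal parenthesization: (((W₁ W₂) W₃) W₄) with cost 10500.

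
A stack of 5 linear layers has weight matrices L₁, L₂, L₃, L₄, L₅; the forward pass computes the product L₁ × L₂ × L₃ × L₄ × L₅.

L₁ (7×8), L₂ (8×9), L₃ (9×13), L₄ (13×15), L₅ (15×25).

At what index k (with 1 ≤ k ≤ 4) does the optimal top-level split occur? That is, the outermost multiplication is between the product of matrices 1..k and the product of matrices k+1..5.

Adjacent pairs: L₁L₂ = 7·8·9 = 504; L₂L₃ = 8·9·13 = 936; L₃L₄ = 9·13·15 = 1755; L₄L₅ = 13·15·25 = 4875.
Length 3: L₁..L₃: k=1: 0+936+7·8·13=1664; k=2: 504+0+7·9·13=1323 → min 1323 | L₂..L₄: k=2: 0+1755+8·9·15=2835; k=3: 936+0+8·13·15=2496 → min 2496 | L₃..L₅: k=3: 0+4875+9·13·25=7800; k=4: 1755+0+9·15·25=5130 → min 5130.
Length 4: L₁..L₄: k=1: 0+2496+7·8·15=3336; k=2: 504+1755+7·9·15=3204; k=3: 1323+0+7·13·15=2688 → min 2688 | L₂..L₅: k=2: 0+5130+8·9·25=6930; k=3: 936+4875+8·13·25=8411; k=4: 2496+0+8·15·25=5496 → min 5496.
Top-level splits: k=1: (L₁..L₁)·(L₂..L₅) → 0+5496+7·8·25 = 6896; k=2: (L₁..L₂)·(L₃..L₅) → 504+5130+7·9·25 = 7209; k=3: (L₁..L₃)·(L₄..L₅) → 1323+4875+7·13·25 = 8473; k=4: (L₁..L₄)·(L₅..L₅) → 2688+0+7·15·25 = 5313.
Best split is after L₄, i.e. k = 4.

4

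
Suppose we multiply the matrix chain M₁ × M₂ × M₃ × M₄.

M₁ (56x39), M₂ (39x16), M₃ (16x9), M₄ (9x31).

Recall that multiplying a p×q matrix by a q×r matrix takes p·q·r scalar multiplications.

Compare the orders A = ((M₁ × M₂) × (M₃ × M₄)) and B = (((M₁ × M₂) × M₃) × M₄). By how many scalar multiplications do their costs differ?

Order A = ((M₁ × M₂) × (M₃ × M₄)): (M₁ × M₂): 56×39 by 39×16 → 56×16, cost 56·39·16 = 34944; (M₃ × M₄): 16×9 by 9×31 → 16×31, cost 16·9·31 = 4464; ((M₁ × M₂) × (M₃ × M₄)): 56×16 by 16×31 → 56×31, cost 56·16·31 = 27776; cumulative 67184. Total 67184.
Order B = (((M₁ × M₂) × M₃) × M₄): (M₁ × M₂): 56×39 by 39×16 → 56×16, cost 56·39·16 = 34944; ((M₁ × M₂) × M₃): 56×16 by 16×9 → 56×9, cost 56·16·9 = 8064; cumulative 43008; (((M₁ × M₂) × M₃) × M₄): 56×9 by 9×31 → 56×31, cost 56·9·31 = 15624; cumulative 58632. Total 58632.
Difference: |67184 − 58632| = 8552.

8552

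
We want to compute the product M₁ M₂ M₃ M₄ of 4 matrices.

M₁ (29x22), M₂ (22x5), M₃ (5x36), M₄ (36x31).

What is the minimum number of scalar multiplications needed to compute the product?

13265

Adjacent pairs: M₁M₂ = 29·22·5 = 3190; M₂M₃ = 22·5·36 = 3960; M₃M₄ = 5·36·31 = 5580.
Length 3: M₁..M₃: k=1: 0+3960+29·22·36=26928; k=2: 3190+0+29·5·36=8410 → min 8410 | M₂..M₄: k=2: 0+5580+22·5·31=8990; k=3: 3960+0+22·36·31=28512 → min 8990.
Length 4: M₁..M₄: k=1: 0+8990+29·22·31=28768; k=2: 3190+5580+29·5·31=13265; k=3: 8410+0+29·36·31=40774 → min 13265.
Optimal order: ((M₁ M₂) (M₃ M₄)) with cost 13265.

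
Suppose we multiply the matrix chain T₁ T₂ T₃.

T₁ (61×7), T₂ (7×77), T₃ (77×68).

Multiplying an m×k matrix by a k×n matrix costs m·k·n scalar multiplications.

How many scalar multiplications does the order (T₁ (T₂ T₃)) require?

65688

(T₂ T₃): 7×77 by 77×68 → 7×68, cost 7·77·68 = 36652
(T₁ (T₂ T₃)): 61×7 by 7×68 → 61×68, cost 61·7·68 = 29036; cumulative 65688
Total: 65688 scalar multiplications.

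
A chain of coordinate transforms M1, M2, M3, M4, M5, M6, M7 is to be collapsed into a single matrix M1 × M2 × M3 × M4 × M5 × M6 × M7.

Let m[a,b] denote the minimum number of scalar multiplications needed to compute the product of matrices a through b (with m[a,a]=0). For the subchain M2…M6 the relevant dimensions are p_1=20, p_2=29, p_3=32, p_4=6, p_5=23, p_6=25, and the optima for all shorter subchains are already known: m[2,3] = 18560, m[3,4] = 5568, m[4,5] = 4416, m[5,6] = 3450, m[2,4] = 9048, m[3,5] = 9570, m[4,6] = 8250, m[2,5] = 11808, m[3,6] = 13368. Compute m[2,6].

15498

m[2,6] = min over k∈[2,5] of m[2,k]+m[k+1,6]+p_{1}·p_k·p_{6}.
k=2: 0 + 13368 + 20·29·25 = 27868; k=3: 18560 + 8250 + 20·32·25 = 42810; k=4: 9048 + 3450 + 20·6·25 = 15498; k=5: 11808 + 0 + 20·23·25 = 23308.
Minimum: 15498 at k=4.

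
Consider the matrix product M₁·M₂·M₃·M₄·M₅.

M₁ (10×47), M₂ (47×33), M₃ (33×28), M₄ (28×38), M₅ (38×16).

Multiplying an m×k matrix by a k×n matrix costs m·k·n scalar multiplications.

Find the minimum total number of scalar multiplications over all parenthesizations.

Adjacent pairs: M₁M₂ = 10·47·33 = 15510; M₂M₃ = 47·33·28 = 43428; M₃M₄ = 33·28·38 = 35112; M₄M₅ = 28·38·16 = 17024.
Length 3: M₁..M₃: k=1: 0+43428+10·47·28=56588; k=2: 15510+0+10·33·28=24750 → min 24750 | M₂..M₄: k=2: 0+35112+47·33·38=94050; k=3: 43428+0+47·28·38=93436 → min 93436 | M₃..M₅: k=3: 0+17024+33·28·16=31808; k=4: 35112+0+33·38·16=55176 → min 31808.
Length 4: M₁..M₄: k=1: 0+93436+10·47·38=111296; k=2: 15510+35112+10·33·38=63162; k=3: 24750+0+10·28·38=35390 → min 35390 | M₂..M₅: k=2: 0+31808+47·33·16=56624; k=3: 43428+17024+47·28·16=81508; k=4: 93436+0+47·38·16=122012 → min 56624.
Length 5: M₁..M₅: k=1: 0+56624+10·47·16=64144; k=2: 15510+31808+10·33·16=52598; k=3: 24750+17024+10·28·16=46254; k=4: 35390+0+10·38·16=41470 → min 41470.
Optimal order: ((((M₁·M₂)·M₃)·M₄)·M₅) with cost 41470.

41470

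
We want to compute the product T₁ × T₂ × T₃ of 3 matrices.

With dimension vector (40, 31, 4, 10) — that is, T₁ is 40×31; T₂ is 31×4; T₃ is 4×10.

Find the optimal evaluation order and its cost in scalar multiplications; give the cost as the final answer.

6560

(T₁ × (T₂ × T₃)): cost 13640.
((T₁ × T₂) × T₃): cost 6560.
Optimal: ((T₁ × T₂) × T₃) with cost 6560.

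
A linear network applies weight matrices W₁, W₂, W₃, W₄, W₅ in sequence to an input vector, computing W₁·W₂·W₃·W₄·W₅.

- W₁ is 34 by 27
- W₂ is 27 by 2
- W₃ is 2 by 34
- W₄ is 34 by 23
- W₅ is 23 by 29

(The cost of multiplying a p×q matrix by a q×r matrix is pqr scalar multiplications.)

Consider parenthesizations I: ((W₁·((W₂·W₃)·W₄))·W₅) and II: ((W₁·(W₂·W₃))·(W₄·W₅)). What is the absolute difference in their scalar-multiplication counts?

22508

Order I = ((W₁·((W₂·W₃)·W₄))·W₅): (W₂·W₃): 27×2 by 2×34 → 27×34, cost 27·2·34 = 1836; ((W₂·W₃)·W₄): 27×34 by 34×23 → 27×23, cost 27·34·23 = 21114; cumulative 22950; (W₁·((W₂·W₃)·W₄)): 34×27 by 27×23 → 34×23, cost 34·27·23 = 21114; cumulative 44064; ((W₁·((W₂·W₃)·W₄))·W₅): 34×23 by 23×29 → 34×29, cost 34·23·29 = 22678; cumulative 66742. Total 66742.
Order II = ((W₁·(W₂·W₃))·(W₄·W₅)): (W₂·W₃): 27×2 by 2×34 → 27×34, cost 27·2·34 = 1836; (W₁·(W₂·W₃)): 34×27 by 27×34 → 34×34, cost 34·27·34 = 31212; cumulative 33048; (W₄·W₅): 34×23 by 23×29 → 34×29, cost 34·23·29 = 22678; ((W₁·(W₂·W₃))·(W₄·W₅)): 34×34 by 34×29 → 34×29, cost 34·34·29 = 33524; cumulative 89250. Total 89250.
Difference: |66742 − 89250| = 22508.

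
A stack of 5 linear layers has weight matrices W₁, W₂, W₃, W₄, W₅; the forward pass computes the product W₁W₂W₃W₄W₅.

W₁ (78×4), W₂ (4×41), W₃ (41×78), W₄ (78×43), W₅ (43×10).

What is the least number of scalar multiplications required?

Adjacent pairs: W₁W₂ = 78·4·41 = 12792; W₂W₃ = 4·41·78 = 12792; W₃W₄ = 41·78·43 = 137514; W₄W₅ = 78·43·10 = 33540.
Length 3: W₁..W₃: k=1: 0+12792+78·4·78=37128; k=2: 12792+0+78·41·78=262236 → min 37128 | W₂..W₄: k=2: 0+137514+4·41·43=144566; k=3: 12792+0+4·78·43=26208 → min 26208 | W₃..W₅: k=3: 0+33540+41·78·10=65520; k=4: 137514+0+41·43·10=155144 → min 65520.
Length 4: W₁..W₄: k=1: 0+26208+78·4·43=39624; k=2: 12792+137514+78·41·43=287820; k=3: 37128+0+78·78·43=298740 → min 39624 | W₂..W₅: k=2: 0+65520+4·41·10=67160; k=3: 12792+33540+4·78·10=49452; k=4: 26208+0+4·43·10=27928 → min 27928.
Length 5: W₁..W₅: k=1: 0+27928+78·4·10=31048; k=2: 12792+65520+78·41·10=110292; k=3: 37128+33540+78·78·10=131508; k=4: 39624+0+78·43·10=73164 → min 31048.
Optimal order: (W₁(((W₂W₃)W₄)W₅)) with cost 31048.

31048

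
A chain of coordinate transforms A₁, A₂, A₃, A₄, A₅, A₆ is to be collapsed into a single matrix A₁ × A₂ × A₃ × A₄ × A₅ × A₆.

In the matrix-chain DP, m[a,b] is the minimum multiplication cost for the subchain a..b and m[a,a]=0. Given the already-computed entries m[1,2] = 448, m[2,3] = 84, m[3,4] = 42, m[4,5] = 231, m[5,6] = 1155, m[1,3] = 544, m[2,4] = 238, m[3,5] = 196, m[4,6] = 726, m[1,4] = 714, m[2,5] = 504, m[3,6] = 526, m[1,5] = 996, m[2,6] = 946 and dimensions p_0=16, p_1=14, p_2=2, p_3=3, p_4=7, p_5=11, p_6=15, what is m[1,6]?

m[1,6] = min over k∈[1,5] of m[1,k]+m[k+1,6]+p_{0}·p_k·p_{6}.
k=1: 0 + 946 + 16·14·15 = 4306; k=2: 448 + 526 + 16·2·15 = 1454; k=3: 544 + 726 + 16·3·15 = 1990; k=4: 714 + 1155 + 16·7·15 = 3549; k=5: 996 + 0 + 16·11·15 = 3636.
Minimum: 1454 at k=2.

1454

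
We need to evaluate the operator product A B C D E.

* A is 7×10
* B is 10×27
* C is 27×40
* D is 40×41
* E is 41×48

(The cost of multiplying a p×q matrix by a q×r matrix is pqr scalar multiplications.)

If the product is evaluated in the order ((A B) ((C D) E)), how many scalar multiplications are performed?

108378

(A B): 7×10 by 10×27 → 7×27, cost 7·10·27 = 1890
(C D): 27×40 by 40×41 → 27×41, cost 27·40·41 = 44280
((C D) E): 27×41 by 41×48 → 27×48, cost 27·41·48 = 53136; cumulative 97416
((A B) ((C D) E)): 7×27 by 27×48 → 7×48, cost 7·27·48 = 9072; cumulative 108378
Total: 108378 scalar multiplications.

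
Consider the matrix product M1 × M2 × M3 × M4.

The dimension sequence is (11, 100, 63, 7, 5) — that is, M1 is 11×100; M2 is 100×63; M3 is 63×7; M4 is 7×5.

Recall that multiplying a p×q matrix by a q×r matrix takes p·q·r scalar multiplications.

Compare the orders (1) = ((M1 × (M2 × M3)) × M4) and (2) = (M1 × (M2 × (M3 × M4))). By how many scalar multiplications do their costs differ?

12980

Order (1) = ((M1 × (M2 × M3)) × M4): (M2 × M3): 100×63 by 63×7 → 100×7, cost 100·63·7 = 44100; (M1 × (M2 × M3)): 11×100 by 100×7 → 11×7, cost 11·100·7 = 7700; cumulative 51800; ((M1 × (M2 × M3)) × M4): 11×7 by 7×5 → 11×5, cost 11·7·5 = 385; cumulative 52185. Total 52185.
Order (2) = (M1 × (M2 × (M3 × M4))): (M3 × M4): 63×7 by 7×5 → 63×5, cost 63·7·5 = 2205; (M2 × (M3 × M4)): 100×63 by 63×5 → 100×5, cost 100·63·5 = 31500; cumulative 33705; (M1 × (M2 × (M3 × M4))): 11×100 by 100×5 → 11×5, cost 11·100·5 = 5500; cumulative 39205. Total 39205.
Difference: |52185 − 39205| = 12980.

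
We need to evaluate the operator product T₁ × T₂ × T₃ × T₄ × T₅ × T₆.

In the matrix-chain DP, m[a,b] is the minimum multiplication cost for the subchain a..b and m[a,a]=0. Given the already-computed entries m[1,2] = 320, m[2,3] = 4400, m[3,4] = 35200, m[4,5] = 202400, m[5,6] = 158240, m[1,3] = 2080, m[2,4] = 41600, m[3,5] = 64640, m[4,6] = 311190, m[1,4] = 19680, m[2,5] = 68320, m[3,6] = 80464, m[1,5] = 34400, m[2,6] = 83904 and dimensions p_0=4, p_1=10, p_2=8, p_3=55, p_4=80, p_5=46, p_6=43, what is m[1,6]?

m[1,6] = min over k∈[1,5] of m[1,k]+m[k+1,6]+p_{0}·p_k·p_{6}.
k=1: 0 + 83904 + 4·10·43 = 85624; k=2: 320 + 80464 + 4·8·43 = 82160; k=3: 2080 + 311190 + 4·55·43 = 322730; k=4: 19680 + 158240 + 4·80·43 = 191680; k=5: 34400 + 0 + 4·46·43 = 42312.
Minimum: 42312 at k=5.

42312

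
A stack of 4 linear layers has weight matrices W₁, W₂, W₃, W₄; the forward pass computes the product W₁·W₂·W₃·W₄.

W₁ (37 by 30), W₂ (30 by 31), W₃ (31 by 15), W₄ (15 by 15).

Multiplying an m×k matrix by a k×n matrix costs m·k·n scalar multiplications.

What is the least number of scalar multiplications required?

Adjacent pairs: W₁W₂ = 37·30·31 = 34410; W₂W₃ = 30·31·15 = 13950; W₃W₄ = 31·15·15 = 6975.
Length 3: W₁..W₃: k=1: 0+13950+37·30·15=30600; k=2: 34410+0+37·31·15=51615 → min 30600 | W₂..W₄: k=2: 0+6975+30·31·15=20925; k=3: 13950+0+30·15·15=20700 → min 20700.
Length 4: W₁..W₄: k=1: 0+20700+37·30·15=37350; k=2: 34410+6975+37·31·15=58590; k=3: 30600+0+37·15·15=38925 → min 37350.
Optimal order: (W₁·((W₂·W₃)·W₄)) with cost 37350.

37350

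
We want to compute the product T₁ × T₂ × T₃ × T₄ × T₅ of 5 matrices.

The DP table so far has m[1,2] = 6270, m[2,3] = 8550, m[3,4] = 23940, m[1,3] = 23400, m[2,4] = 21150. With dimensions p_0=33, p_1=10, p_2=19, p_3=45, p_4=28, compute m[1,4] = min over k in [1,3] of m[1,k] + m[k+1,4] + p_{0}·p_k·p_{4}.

30390

m[1,4] = min over k∈[1,3] of m[1,k]+m[k+1,4]+p_{0}·p_k·p_{4}.
k=1: 0 + 21150 + 33·10·28 = 30390; k=2: 6270 + 23940 + 33·19·28 = 47766; k=3: 23400 + 0 + 33·45·28 = 64980.
Minimum: 30390 at k=1.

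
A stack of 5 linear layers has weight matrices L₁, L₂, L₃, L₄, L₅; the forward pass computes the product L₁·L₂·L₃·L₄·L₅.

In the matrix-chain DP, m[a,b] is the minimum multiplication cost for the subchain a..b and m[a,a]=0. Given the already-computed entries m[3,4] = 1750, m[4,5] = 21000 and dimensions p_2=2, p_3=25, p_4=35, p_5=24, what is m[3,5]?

m[3,5] = min over k∈[3,4] of m[3,k]+m[k+1,5]+p_{2}·p_k·p_{5}.
k=3: 0 + 21000 + 2·25·24 = 22200; k=4: 1750 + 0 + 2·35·24 = 3430.
Minimum: 3430 at k=4.

3430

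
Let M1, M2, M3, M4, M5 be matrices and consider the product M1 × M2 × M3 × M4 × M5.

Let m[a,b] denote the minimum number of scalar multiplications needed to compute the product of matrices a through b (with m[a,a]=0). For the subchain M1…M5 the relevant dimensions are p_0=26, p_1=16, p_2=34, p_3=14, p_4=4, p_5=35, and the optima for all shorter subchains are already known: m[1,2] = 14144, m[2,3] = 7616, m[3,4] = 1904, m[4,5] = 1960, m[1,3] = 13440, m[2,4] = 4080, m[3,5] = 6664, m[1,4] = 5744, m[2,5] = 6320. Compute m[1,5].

9384

m[1,5] = min over k∈[1,4] of m[1,k]+m[k+1,5]+p_{0}·p_k·p_{5}.
k=1: 0 + 6320 + 26·16·35 = 20880; k=2: 14144 + 6664 + 26·34·35 = 51748; k=3: 13440 + 1960 + 26·14·35 = 28140; k=4: 5744 + 0 + 26·4·35 = 9384.
Minimum: 9384 at k=4.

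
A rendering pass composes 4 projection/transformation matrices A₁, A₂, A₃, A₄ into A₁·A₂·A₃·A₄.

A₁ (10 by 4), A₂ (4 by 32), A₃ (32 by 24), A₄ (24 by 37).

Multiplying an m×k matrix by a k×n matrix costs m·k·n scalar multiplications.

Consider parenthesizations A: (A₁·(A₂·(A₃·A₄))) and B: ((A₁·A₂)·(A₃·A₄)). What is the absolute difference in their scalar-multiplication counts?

Order A = (A₁·(A₂·(A₃·A₄))): (A₃·A₄): 32×24 by 24×37 → 32×37, cost 32·24·37 = 28416; (A₂·(A₃·A₄)): 4×32 by 32×37 → 4×37, cost 4·32·37 = 4736; cumulative 33152; (A₁·(A₂·(A₃·A₄))): 10×4 by 4×37 → 10×37, cost 10·4·37 = 1480; cumulative 34632. Total 34632.
Order B = ((A₁·A₂)·(A₃·A₄)): (A₁·A₂): 10×4 by 4×32 → 10×32, cost 10·4·32 = 1280; (A₃·A₄): 32×24 by 24×37 → 32×37, cost 32·24·37 = 28416; ((A₁·A₂)·(A₃·A₄)): 10×32 by 32×37 → 10×37, cost 10·32·37 = 11840; cumulative 41536. Total 41536.
Difference: |34632 − 41536| = 6904.

6904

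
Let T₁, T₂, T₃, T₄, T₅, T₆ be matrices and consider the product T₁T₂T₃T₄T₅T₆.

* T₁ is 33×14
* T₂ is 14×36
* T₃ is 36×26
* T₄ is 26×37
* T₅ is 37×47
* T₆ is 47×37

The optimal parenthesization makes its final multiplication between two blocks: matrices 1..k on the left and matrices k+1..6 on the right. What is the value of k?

Adjacent pairs: T₁T₂ = 33·14·36 = 16632; T₂T₃ = 14·36·26 = 13104; T₃T₄ = 36·26·37 = 34632; T₄T₅ = 26·37·47 = 45214; T₅T₆ = 37·47·37 = 64343.
Length 3: T₁..T₃: k=1: 0+13104+33·14·26=25116; k=2: 16632+0+33·36·26=47520 → min 25116 | T₂..T₄: k=2: 0+34632+14·36·37=53280; k=3: 13104+0+14·26·37=26572 → min 26572 | T₃..T₅: k=3: 0+45214+36·26·47=89206; k=4: 34632+0+36·37·47=97236 → min 89206 | T₄..T₆: k=4: 0+64343+26·37·37=99937; k=5: 45214+0+26·47·37=90428 → min 90428.
Length 4: T₁..T₄: k=1: 0+26572+33·14·37=43666; k=2: 16632+34632+33·36·37=95220; k=3: 25116+0+33·26·37=56862 → min 43666 | T₂..T₅: k=2: 0+89206+14·36·47=112894; k=3: 13104+45214+14·26·47=75426; k=4: 26572+0+14·37·47=50918 → min 50918 | T₃..T₆: k=3: 0+90428+36·26·37=125060; k=4: 34632+64343+36·37·37=148259; k=5: 89206+0+36·47·37=151810 → min 125060.
Length 5: T₁..T₅: k=1: 0+50918+33·14·47=72632; k=2: 16632+89206+33·36·47=161674; k=3: 25116+45214+33·26·47=110656; k=4: 43666+0+33·37·47=101053 → min 72632 | T₂..T₆: k=2: 0+125060+14·36·37=143708; k=3: 13104+90428+14·26·37=117000; k=4: 26572+64343+14·37·37=110081; k=5: 50918+0+14·47·37=75264 → min 75264.
Top-level splits: k=1: (T₁..T₁)·(T₂..T₆) → 0+75264+33·14·37 = 92358; k=2: (T₁..T₂)·(T₃..T₆) → 16632+125060+33·36·37 = 185648; k=3: (T₁..T₃)·(T₄..T₆) → 25116+90428+33·26·37 = 147290; k=4: (T₁..T₄)·(T₅..T₆) → 43666+64343+33·37·37 = 153186; k=5: (T₁..T₅)·(T₆..T₆) → 72632+0+33·47·37 = 130019.
Best split is after T₁, i.e. k = 1.

1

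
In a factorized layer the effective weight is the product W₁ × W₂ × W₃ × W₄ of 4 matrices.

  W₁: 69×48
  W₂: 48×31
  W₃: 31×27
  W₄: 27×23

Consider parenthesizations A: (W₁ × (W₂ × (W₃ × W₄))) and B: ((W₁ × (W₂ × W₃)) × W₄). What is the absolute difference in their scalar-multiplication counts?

Order A = (W₁ × (W₂ × (W₃ × W₄))): (W₃ × W₄): 31×27 by 27×23 → 31×23, cost 31·27·23 = 19251; (W₂ × (W₃ × W₄)): 48×31 by 31×23 → 48×23, cost 48·31·23 = 34224; cumulative 53475; (W₁ × (W₂ × (W₃ × W₄))): 69×48 by 48×23 → 69×23, cost 69·48·23 = 76176; cumulative 129651. Total 129651.
Order B = ((W₁ × (W₂ × W₃)) × W₄): (W₂ × W₃): 48×31 by 31×27 → 48×27, cost 48·31·27 = 40176; (W₁ × (W₂ × W₃)): 69×48 by 48×27 → 69×27, cost 69·48·27 = 89424; cumulative 129600; ((W₁ × (W₂ × W₃)) × W₄): 69×27 by 27×23 → 69×23, cost 69·27·23 = 42849; cumulative 172449. Total 172449.
Difference: |129651 − 172449| = 42798.

42798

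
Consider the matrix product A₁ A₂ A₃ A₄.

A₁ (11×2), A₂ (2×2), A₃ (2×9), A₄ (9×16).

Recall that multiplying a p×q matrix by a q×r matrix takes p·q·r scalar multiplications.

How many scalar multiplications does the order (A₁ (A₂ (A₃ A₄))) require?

704

(A₃ A₄): 2×9 by 9×16 → 2×16, cost 2·9·16 = 288
(A₂ (A₃ A₄)): 2×2 by 2×16 → 2×16, cost 2·2·16 = 64; cumulative 352
(A₁ (A₂ (A₃ A₄))): 11×2 by 2×16 → 11×16, cost 11·2·16 = 352; cumulative 704
Total: 704 scalar multiplications.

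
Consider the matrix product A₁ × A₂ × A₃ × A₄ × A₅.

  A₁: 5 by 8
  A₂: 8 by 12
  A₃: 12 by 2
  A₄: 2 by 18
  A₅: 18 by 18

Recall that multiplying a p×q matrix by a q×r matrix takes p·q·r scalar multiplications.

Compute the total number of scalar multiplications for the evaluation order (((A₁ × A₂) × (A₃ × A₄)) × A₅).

(A₁ × A₂): 5×8 by 8×12 → 5×12, cost 5·8·12 = 480
(A₃ × A₄): 12×2 by 2×18 → 12×18, cost 12·2·18 = 432
((A₁ × A₂) × (A₃ × A₄)): 5×12 by 12×18 → 5×18, cost 5·12·18 = 1080; cumulative 1992
(((A₁ × A₂) × (A₃ × A₄)) × A₅): 5×18 by 18×18 → 5×18, cost 5·18·18 = 1620; cumulative 3612
Total: 3612 scalar multiplications.

3612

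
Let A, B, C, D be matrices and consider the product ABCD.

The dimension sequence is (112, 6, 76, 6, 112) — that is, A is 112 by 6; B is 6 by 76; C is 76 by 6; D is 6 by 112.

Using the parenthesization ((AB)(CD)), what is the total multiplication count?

(AB): 112×6 by 6×76 → 112×76, cost 112·6·76 = 51072
(CD): 76×6 by 6×112 → 76×112, cost 76·6·112 = 51072
((AB)(CD)): 112×76 by 76×112 → 112×112, cost 112·76·112 = 953344; cumulative 1055488
Total: 1055488 scalar multiplications.

1055488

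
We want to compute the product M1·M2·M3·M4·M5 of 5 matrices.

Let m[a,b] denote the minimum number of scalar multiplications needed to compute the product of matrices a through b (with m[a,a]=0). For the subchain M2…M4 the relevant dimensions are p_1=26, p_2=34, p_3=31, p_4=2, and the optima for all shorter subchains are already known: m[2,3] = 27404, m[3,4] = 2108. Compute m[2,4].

m[2,4] = min over k∈[2,3] of m[2,k]+m[k+1,4]+p_{1}·p_k·p_{4}.
k=2: 0 + 2108 + 26·34·2 = 3876; k=3: 27404 + 0 + 26·31·2 = 29016.
Minimum: 3876 at k=2.

3876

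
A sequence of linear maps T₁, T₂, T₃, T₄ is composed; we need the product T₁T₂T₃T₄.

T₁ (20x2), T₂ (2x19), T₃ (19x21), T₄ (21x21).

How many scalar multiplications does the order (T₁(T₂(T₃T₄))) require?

(T₃T₄): 19×21 by 21×21 → 19×21, cost 19·21·21 = 8379
(T₂(T₃T₄)): 2×19 by 19×21 → 2×21, cost 2·19·21 = 798; cumulative 9177
(T₁(T₂(T₃T₄))): 20×2 by 2×21 → 20×21, cost 20·2·21 = 840; cumulative 10017
Total: 10017 scalar multiplications.

10017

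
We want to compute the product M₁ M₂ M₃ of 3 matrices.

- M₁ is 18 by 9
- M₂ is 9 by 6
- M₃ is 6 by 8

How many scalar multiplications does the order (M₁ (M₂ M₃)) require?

(M₂ M₃): 9×6 by 6×8 → 9×8, cost 9·6·8 = 432
(M₁ (M₂ M₃)): 18×9 by 9×8 → 18×8, cost 18·9·8 = 1296; cumulative 1728
Total: 1728 scalar multiplications.

1728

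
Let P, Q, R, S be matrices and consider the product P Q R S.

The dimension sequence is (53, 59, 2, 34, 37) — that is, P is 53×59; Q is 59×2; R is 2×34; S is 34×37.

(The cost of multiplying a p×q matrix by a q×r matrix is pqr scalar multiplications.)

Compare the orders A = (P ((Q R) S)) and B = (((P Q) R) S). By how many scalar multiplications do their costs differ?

Order A = (P ((Q R) S)): (Q R): 59×2 by 2×34 → 59×34, cost 59·2·34 = 4012; ((Q R) S): 59×34 by 34×37 → 59×37, cost 59·34·37 = 74222; cumulative 78234; (P ((Q R) S)): 53×59 by 59×37 → 53×37, cost 53·59·37 = 115699; cumulative 193933. Total 193933.
Order B = (((P Q) R) S): (P Q): 53×59 by 59×2 → 53×2, cost 53·59·2 = 6254; ((P Q) R): 53×2 by 2×34 → 53×34, cost 53·2·34 = 3604; cumulative 9858; (((P Q) R) S): 53×34 by 34×37 → 53×37, cost 53·34·37 = 66674; cumulative 76532. Total 76532.
Difference: |193933 − 76532| = 117401.

117401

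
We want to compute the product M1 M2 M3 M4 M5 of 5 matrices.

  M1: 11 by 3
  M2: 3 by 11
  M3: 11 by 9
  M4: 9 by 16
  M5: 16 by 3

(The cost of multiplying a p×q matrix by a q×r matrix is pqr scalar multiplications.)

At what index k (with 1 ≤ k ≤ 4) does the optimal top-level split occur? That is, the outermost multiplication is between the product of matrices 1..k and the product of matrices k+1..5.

Adjacent pairs: M1M2 = 11·3·11 = 363; M2M3 = 3·11·9 = 297; M3M4 = 11·9·16 = 1584; M4M5 = 9·16·3 = 432.
Length 3: M1..M3: k=1: 0+297+11·3·9=594; k=2: 363+0+11·11·9=1452 → min 594 | M2..M4: k=2: 0+1584+3·11·16=2112; k=3: 297+0+3·9·16=729 → min 729 | M3..M5: k=3: 0+432+11·9·3=729; k=4: 1584+0+11·16·3=2112 → min 729.
Length 4: M1..M4: k=1: 0+729+11·3·16=1257; k=2: 363+1584+11·11·16=3883; k=3: 594+0+11·9·16=2178 → min 1257 | M2..M5: k=2: 0+729+3·11·3=828; k=3: 297+432+3·9·3=810; k=4: 729+0+3·16·3=873 → min 810.
Top-level splits: k=1: (M1..M1)·(M2..M5) → 0+810+11·3·3 = 909; k=2: (M1..M2)·(M3..M5) → 363+729+11·11·3 = 1455; k=3: (M1..M3)·(M4..M5) → 594+432+11·9·3 = 1323; k=4: (M1..M4)·(M5..M5) → 1257+0+11·16·3 = 1785.
Best split is after M1, i.e. k = 1.

1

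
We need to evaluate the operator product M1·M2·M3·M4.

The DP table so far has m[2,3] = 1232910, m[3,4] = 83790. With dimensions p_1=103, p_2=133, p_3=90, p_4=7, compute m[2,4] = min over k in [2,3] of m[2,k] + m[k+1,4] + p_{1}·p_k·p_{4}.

m[2,4] = min over k∈[2,3] of m[2,k]+m[k+1,4]+p_{1}·p_k·p_{4}.
k=2: 0 + 83790 + 103·133·7 = 179683; k=3: 1232910 + 0 + 103·90·7 = 1297800.
Minimum: 179683 at k=2.

179683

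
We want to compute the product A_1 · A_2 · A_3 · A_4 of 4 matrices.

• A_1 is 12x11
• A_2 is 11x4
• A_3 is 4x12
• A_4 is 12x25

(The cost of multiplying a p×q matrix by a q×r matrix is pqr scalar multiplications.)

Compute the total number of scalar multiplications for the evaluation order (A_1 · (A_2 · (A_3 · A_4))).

(A_3 · A_4): 4×12 by 12×25 → 4×25, cost 4·12·25 = 1200
(A_2 · (A_3 · A_4)): 11×4 by 4×25 → 11×25, cost 11·4·25 = 1100; cumulative 2300
(A_1 · (A_2 · (A_3 · A_4))): 12×11 by 11×25 → 12×25, cost 12·11·25 = 3300; cumulative 5600
Total: 5600 scalar multiplications.

5600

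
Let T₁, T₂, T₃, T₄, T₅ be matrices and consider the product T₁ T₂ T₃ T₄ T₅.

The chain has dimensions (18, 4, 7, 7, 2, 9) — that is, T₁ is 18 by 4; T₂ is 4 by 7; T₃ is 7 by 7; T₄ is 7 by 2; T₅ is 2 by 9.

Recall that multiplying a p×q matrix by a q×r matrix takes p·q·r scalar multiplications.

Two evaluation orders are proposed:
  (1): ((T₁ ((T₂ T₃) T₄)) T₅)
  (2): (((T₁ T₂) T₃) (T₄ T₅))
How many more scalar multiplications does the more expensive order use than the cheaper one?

1926

Order (1) = ((T₁ ((T₂ T₃) T₄)) T₅): (T₂ T₃): 4×7 by 7×7 → 4×7, cost 4·7·7 = 196; ((T₂ T₃) T₄): 4×7 by 7×2 → 4×2, cost 4·7·2 = 56; cumulative 252; (T₁ ((T₂ T₃) T₄)): 18×4 by 4×2 → 18×2, cost 18·4·2 = 144; cumulative 396; ((T₁ ((T₂ T₃) T₄)) T₅): 18×2 by 2×9 → 18×9, cost 18·2·9 = 324; cumulative 720. Total 720.
Order (2) = (((T₁ T₂) T₃) (T₄ T₅)): (T₁ T₂): 18×4 by 4×7 → 18×7, cost 18·4·7 = 504; ((T₁ T₂) T₃): 18×7 by 7×7 → 18×7, cost 18·7·7 = 882; cumulative 1386; (T₄ T₅): 7×2 by 2×9 → 7×9, cost 7·2·9 = 126; (((T₁ T₂) T₃) (T₄ T₅)): 18×7 by 7×9 → 18×9, cost 18·7·9 = 1134; cumulative 2646. Total 2646.
Difference: |720 − 2646| = 1926.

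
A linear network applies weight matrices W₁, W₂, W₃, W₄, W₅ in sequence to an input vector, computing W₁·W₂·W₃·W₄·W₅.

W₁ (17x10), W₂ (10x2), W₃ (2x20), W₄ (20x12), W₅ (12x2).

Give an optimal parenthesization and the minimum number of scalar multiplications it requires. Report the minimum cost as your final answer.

Adjacent pairs: W₁W₂ = 17·10·2 = 340; W₂W₃ = 10·2·20 = 400; W₃W₄ = 2·20·12 = 480; W₄W₅ = 20·12·2 = 480.
Length 3: W₁..W₃: k=1: 0+400+17·10·20=3800; k=2: 340+0+17·2·20=1020 → min 1020 | W₂..W₄: k=2: 0+480+10·2·12=720; k=3: 400+0+10·20·12=2800 → min 720 | W₃..W₅: k=3: 0+480+2·20·2=560; k=4: 480+0+2·12·2=528 → min 528.
Length 4: W₁..W₄: k=1: 0+720+17·10·12=2760; k=2: 340+480+17·2·12=1228; k=3: 1020+0+17·20·12=5100 → min 1228 | W₂..W₅: k=2: 0+528+10·2·2=568; k=3: 400+480+10·20·2=1280; k=4: 720+0+10·12·2=960 → min 568.
Length 5: W₁..W₅: k=1: 0+568+17·10·2=908; k=2: 340+528+17·2·2=936; k=3: 1020+480+17·20·2=2180; k=4: 1228+0+17·12·2=1636 → min 908.
Optimal parenthesization: (W₁·(W₂·((W₃·W₄)·W₅))) with cost 908.

908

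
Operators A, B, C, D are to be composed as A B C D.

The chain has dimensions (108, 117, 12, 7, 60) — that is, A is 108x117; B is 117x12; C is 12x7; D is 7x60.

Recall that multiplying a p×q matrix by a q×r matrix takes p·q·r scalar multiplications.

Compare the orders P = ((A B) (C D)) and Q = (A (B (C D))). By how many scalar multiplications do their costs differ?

Order P = ((A B) (C D)): (A B): 108×117 by 117×12 → 108×12, cost 108·117·12 = 151632; (C D): 12×7 by 7×60 → 12×60, cost 12·7·60 = 5040; ((A B) (C D)): 108×12 by 12×60 → 108×60, cost 108·12·60 = 77760; cumulative 234432. Total 234432.
Order Q = (A (B (C D))): (C D): 12×7 by 7×60 → 12×60, cost 12·7·60 = 5040; (B (C D)): 117×12 by 12×60 → 117×60, cost 117·12·60 = 84240; cumulative 89280; (A (B (C D))): 108×117 by 117×60 → 108×60, cost 108·117·60 = 758160; cumulative 847440. Total 847440.
Difference: |234432 − 847440| = 613008.

613008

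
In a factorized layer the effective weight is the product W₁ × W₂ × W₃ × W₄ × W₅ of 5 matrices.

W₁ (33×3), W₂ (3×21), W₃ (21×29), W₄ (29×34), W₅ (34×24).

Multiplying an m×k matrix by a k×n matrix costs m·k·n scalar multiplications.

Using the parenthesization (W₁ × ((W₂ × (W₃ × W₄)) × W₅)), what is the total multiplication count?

27672

(W₃ × W₄): 21×29 by 29×34 → 21×34, cost 21·29·34 = 20706
(W₂ × (W₃ × W₄)): 3×21 by 21×34 → 3×34, cost 3·21·34 = 2142; cumulative 22848
((W₂ × (W₃ × W₄)) × W₅): 3×34 by 34×24 → 3×24, cost 3·34·24 = 2448; cumulative 25296
(W₁ × ((W₂ × (W₃ × W₄)) × W₅)): 33×3 by 3×24 → 33×24, cost 33·3·24 = 2376; cumulative 27672
Total: 27672 scalar multiplications.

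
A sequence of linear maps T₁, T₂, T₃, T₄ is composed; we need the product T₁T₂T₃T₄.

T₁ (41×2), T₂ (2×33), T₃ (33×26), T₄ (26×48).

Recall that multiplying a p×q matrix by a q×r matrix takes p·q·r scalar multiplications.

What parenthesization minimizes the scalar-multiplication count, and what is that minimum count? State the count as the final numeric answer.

Adjacent pairs: T₁T₂ = 41·2·33 = 2706; T₂T₃ = 2·33·26 = 1716; T₃T₄ = 33·26·48 = 41184.
Length 3: T₁..T₃: k=1: 0+1716+41·2·26=3848; k=2: 2706+0+41·33·26=37884 → min 3848 | T₂..T₄: k=2: 0+41184+2·33·48=44352; k=3: 1716+0+2·26·48=4212 → min 4212.
Length 4: T₁..T₄: k=1: 0+4212+41·2·48=8148; k=2: 2706+41184+41·33·48=108834; k=3: 3848+0+41·26·48=55016 → min 8148.
Optimal parenthesization: (T₁((T₂T₃)T₄)) with cost 8148.

8148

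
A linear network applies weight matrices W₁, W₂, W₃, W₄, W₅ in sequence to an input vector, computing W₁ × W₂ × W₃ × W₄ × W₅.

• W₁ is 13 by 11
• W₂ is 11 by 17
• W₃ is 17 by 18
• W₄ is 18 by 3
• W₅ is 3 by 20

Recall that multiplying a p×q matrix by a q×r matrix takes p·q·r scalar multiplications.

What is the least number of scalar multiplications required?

Adjacent pairs: W₁W₂ = 13·11·17 = 2431; W₂W₃ = 11·17·18 = 3366; W₃W₄ = 17·18·3 = 918; W₄W₅ = 18·3·20 = 1080.
Length 3: W₁..W₃: k=1: 0+3366+13·11·18=5940; k=2: 2431+0+13·17·18=6409 → min 5940 | W₂..W₄: k=2: 0+918+11·17·3=1479; k=3: 3366+0+11·18·3=3960 → min 1479 | W₃..W₅: k=3: 0+1080+17·18·20=7200; k=4: 918+0+17·3·20=1938 → min 1938.
Length 4: W₁..W₄: k=1: 0+1479+13·11·3=1908; k=2: 2431+918+13·17·3=4012; k=3: 5940+0+13·18·3=6642 → min 1908 | W₂..W₅: k=2: 0+1938+11·17·20=5678; k=3: 3366+1080+11·18·20=8406; k=4: 1479+0+11·3·20=2139 → min 2139.
Length 5: W₁..W₅: k=1: 0+2139+13·11·20=4999; k=2: 2431+1938+13·17·20=8789; k=3: 5940+1080+13·18·20=11700; k=4: 1908+0+13·3·20=2688 → min 2688.
Optimal order: ((W₁ × (W₂ × (W₃ × W₄))) × W₅) with cost 2688.

2688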